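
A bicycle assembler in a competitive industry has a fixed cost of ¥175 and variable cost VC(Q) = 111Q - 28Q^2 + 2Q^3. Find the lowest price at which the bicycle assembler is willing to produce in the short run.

The firm shuts down when price falls below the minimum of average variable cost. AVC = VC/Q = 111 - 28Q + 2Q^2.
At the minimum of AVC, MC = AVC. MC = 111 - 56Q + 6Q^2; setting MC = AVC gives 4Q^2 - 28Q = 0, so Q = 7. min AVC = 13.
For P < ¥13 the firm produces nothing.

¥13 per unit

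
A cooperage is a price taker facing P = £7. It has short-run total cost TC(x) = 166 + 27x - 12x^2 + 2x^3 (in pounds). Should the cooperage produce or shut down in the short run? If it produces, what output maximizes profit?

From TC, MC = TC'(x) = 27 - 24x + 6x^2 and AVC = VC/x = 27 - 12x + 2x^2.
The AVC parabola has its vertex at x = 12/4 = 3, where AVC = 27 - 12·3 + 2·3^2 = £9.
With P < min AVC (£7 < £9), every unit sold adds to the loss.
The firm minimizes its loss by shutting down and losing only its fixed cost of £166.

Shut down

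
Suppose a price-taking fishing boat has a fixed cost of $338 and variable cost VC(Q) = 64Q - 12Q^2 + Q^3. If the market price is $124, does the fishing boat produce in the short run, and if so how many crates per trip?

Strip out fixed cost: VC = 64Q - 12Q^2 + Q^3. Then AVC = 64 - 12Q + Q^2 and MC = 64 - 24Q + 3Q^2.
The AVC parabola has its vertex at Q = 12/2 = 6, where AVC = 64 - 12·6 + 6^2 = $28.
Because $124 ≥ $28, revenue can cover variable cost; the firm operates.
Set P = MC: 124 = 64 - 24Q + 3Q^2 → -60 - 24Q + 3Q^2 = 0. The roots are Q = -2 and Q = 10; the profit-maximizing output is on the rising part of MC, so Q* = 10.
Check: AVC at Q = 10 is $44 ≤ P, so revenue covers variable cost.
Profit = P·Q − TC = 124·10 − 778 = $462.

Produce at Q = 10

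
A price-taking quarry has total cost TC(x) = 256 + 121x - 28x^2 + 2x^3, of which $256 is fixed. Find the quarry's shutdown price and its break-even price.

Shutdown price = $23; break-even price = $57

Shutdown price = min AVC. AVC = 121 - 28x + 2x^2, with vertex at x = 7 and minimum $23.
ATC = 256/x + 121 - 28x + 2x^2. Setting dATC/dx = −256/x^2 − 28 + 4x = 0 gives x = 8 (since 4·8^3 − 28·8^2 = 256).
min ATC = 256/8 + 121 − 28·8 + 2·8^2 = $57. That is the break-even price.
For $23 ≤ P < $57 the firm produces at a loss; below $23 it shuts down.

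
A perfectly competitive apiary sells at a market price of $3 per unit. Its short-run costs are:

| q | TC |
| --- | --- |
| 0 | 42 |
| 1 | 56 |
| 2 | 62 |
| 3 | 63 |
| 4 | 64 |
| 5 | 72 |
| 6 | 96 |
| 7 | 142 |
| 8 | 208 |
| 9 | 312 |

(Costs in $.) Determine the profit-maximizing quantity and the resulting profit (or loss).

q = 0 (shut down); profit = -$42

Tabulate TR − TC: q=0: -42; q=1: -53; q=2: -56; q=3: -54; q=4: -52; q=5: -57; q=6: -78; q=7: -121; q=8: -184; q=9: -285.
Profit is highest at q = 0. Equivalently, the lowest AVC in the table is 22/4 ≈ $5.50 at q = 4, and P = $3 falls below it — price never covers variable cost, so the firm shuts down and loses only its fixed cost.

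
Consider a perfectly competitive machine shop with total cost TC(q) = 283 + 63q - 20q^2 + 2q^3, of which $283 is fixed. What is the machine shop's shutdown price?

The firm shuts down when price falls below the minimum of average variable cost. AVC = VC/q = 63 - 20q + 2q^2.
At the minimum of AVC, MC = AVC. MC = 63 - 40q + 6q^2; setting MC = AVC gives 4q^2 - 20q = 0, so q = 5. min AVC = 13.
So the shutdown price is $13.

$13 per unit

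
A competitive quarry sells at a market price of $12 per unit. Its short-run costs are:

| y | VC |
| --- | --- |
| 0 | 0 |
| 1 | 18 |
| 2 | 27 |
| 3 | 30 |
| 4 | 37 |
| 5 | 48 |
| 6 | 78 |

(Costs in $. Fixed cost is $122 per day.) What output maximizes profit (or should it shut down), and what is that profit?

y = 5; profit = -$110

Compute π = P·y − TC at each output: y=0: -122; y=1: -128; y=2: -125; y=3: -116; y=4: -111; y=5: -110; y=6: -128.
Profit is maximized at y = 5. AVC there is 48/5 = $9.60 ≤ P, so producing beats shutting down (which would give -$122).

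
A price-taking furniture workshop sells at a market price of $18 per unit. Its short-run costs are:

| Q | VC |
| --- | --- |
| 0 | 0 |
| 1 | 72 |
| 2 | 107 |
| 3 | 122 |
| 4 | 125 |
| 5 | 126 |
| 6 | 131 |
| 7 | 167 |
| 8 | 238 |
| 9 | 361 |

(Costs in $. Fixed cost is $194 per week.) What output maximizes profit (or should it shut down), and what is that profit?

Tabulate TR − TC: Q=0: -194; Q=1: -248; Q=2: -265; Q=3: -262; Q=4: -247; Q=5: -230; Q=6: -217; Q=7: -235; Q=8: -288; Q=9: -393.
Profit is highest at Q = 0. Equivalently, the lowest AVC in the table is 131/6 ≈ $21.83 at Q = 6, and P = $18 falls below it — price never covers variable cost, so the firm shuts down and loses only its fixed cost.

Q = 0 (shut down); profit = -$194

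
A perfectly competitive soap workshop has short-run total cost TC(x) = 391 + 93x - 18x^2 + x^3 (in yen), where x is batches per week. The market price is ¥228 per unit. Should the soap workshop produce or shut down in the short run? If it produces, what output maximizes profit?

Strip out fixed cost: VC = 93x - 18x^2 + x^3. Then AVC = 93 - 18x + x^2 and MC = 93 - 36x + 3x^2.
AVC is minimized where dAVC/dx = -18 + 2x = 0, at x = 9; min AVC = 93 - 18·9 + 9^2 = ¥12.
P = ¥228 exceeds min AVC = ¥12, so the firm stays open.
Set P = MC: 228 = 93 - 36x + 3x^2 → -135 - 36x + 3x^2 = 0. The roots are x = -3 and x = 15; the profit-maximizing output is on the rising part of MC, so x* = 15.
Check: AVC at x = 15 is ¥48 ≤ P, so revenue covers variable cost.
Profit = P·x − TC = 228·15 − 1111 = ¥2309.

Produce at x = 15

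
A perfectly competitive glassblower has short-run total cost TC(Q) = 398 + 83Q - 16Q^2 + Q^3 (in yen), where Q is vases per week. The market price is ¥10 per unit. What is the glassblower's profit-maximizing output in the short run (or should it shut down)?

Strip out fixed cost: VC = 83Q - 16Q^2 + Q^3. Then AVC = 83 - 16Q + Q^2 and MC = 83 - 32Q + 3Q^2.
AVC is minimized where dAVC/dQ = -16 + 2Q = 0, at Q = 8; min AVC = 83 - 16·8 + 8^2 = ¥19.
With P < min AVC (¥10 < ¥19), every unit sold adds to the loss.
The firm minimizes its loss by shutting down and losing only its fixed cost of ¥398.

Shut down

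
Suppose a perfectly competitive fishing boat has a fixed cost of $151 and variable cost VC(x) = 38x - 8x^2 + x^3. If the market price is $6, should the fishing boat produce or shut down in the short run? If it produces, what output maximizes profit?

Strip out fixed cost: VC = 38x - 8x^2 + x^3. Then AVC = 38 - 8x + x^2 and MC = 38 - 16x + 3x^2.
AVC is minimized where dAVC/dx = -8 + 2x = 0, at x = 4; min AVC = 38 - 8·4 + 4^2 = $22.
P = $6 lies below min AVC = $22; no output level covers variable cost.
The firm minimizes its loss by shutting down and losing only its fixed cost of $151.

Shut down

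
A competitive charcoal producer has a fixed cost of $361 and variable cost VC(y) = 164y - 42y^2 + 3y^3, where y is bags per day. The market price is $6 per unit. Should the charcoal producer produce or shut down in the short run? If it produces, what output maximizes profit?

Shut down

Strip out fixed cost: VC = 164y - 42y^2 + 3y^3. Then AVC = 164 - 42y + 3y^2 and MC = 164 - 84y + 9y^2.
AVC hits its minimum where MC = AVC, at y = 7, giving min AVC = 164 - 42·7 + 3·7^2 = $17.
Since P = $6 < min AVC = $17, price fails to cover variable cost at any output.
The firm minimizes its loss by shutting down and losing only its fixed cost of $361.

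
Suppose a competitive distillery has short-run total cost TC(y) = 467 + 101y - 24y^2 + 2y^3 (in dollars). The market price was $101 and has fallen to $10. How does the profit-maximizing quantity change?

Output falls from 8 to 0 (the firm shuts down)

AVC = 101 - 24y + 2y^2, minimized at y = 6 where min AVC = $29. MC = 101 - 48y + 6y^2.
With P = $101 above the shutdown price, P = MC gives y = 8.
At P = $10 < min AVC = $29, price no longer covers variable cost at any output, so the firm shuts down: y = 0.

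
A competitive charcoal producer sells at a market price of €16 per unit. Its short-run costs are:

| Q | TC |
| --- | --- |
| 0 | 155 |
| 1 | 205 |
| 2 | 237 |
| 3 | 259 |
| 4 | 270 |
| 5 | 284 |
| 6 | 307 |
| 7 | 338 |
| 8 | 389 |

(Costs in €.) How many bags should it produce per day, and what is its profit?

Q = 0 (shut down); profit = -€155

Profit at each row (π = 16Q − TC): Q=0: -155; Q=1: -189; Q=2: -205; Q=3: -211; Q=4: -206; Q=5: -204; Q=6: -211; Q=7: -226; Q=8: -261.
Profit is highest at Q = 0. Equivalently, the lowest AVC in the table is 152/6 ≈ €25.33 at Q = 6, and P = €16 falls below it — price never covers variable cost, so the firm shuts down and loses only its fixed cost.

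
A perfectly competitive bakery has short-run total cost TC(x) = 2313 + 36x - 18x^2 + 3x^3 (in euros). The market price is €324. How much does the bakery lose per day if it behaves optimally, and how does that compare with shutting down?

Profit = -€393 at x = 8

AVC = 36 - 18x + 3x^2; min AVC = €9 at x = 3. Since P = €324 ≥ min AVC, the firm produces.
MC = 36 - 36x + 9x^2. Setting P = MC and taking the root on the rising branch gives x* = 8.
TR = 324·8 = 2592. TC = 2313 + 672 = 2985. Profit = 2592 − 2985 = -€393.
Shutting down would mean losing the fixed cost of €2313, so operating at a loss of €393 is better by €1920.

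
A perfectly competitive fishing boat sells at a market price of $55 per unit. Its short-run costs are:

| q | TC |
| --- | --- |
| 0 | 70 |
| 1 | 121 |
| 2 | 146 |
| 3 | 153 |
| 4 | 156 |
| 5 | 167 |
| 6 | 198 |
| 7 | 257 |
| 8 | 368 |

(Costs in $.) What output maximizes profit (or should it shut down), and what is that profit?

q = 6; profit = $132

Tabulate TR − TC: q=0: -70; q=1: -66; q=2: -36; q=3: 12; q=4: 64; q=5: 108; q=6: 132; q=7: 128; q=8: 72.
Profit is maximized at q = 6. AVC there is 128/6 = $21.33 ≤ P, so producing beats shutting down (which would give -$70).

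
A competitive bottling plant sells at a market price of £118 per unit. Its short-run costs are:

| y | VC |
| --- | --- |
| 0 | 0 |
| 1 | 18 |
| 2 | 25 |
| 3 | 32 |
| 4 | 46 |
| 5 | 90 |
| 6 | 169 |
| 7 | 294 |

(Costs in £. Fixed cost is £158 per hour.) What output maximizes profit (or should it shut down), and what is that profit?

y = 6; profit = £381

Profit at each row (π = 118y − TC): y=0: -158; y=1: -58; y=2: 53; y=3: 164; y=4: 268; y=5: 342; y=6: 381; y=7: 374.
Profit is maximized at y = 6. AVC there is 169/6 = £28.17 ≤ P, so producing beats shutting down (which would give -£158).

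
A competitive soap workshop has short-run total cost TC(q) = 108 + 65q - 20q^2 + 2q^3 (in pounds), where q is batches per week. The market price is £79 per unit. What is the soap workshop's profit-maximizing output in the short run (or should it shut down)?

From TC, MC = TC'(q) = 65 - 40q + 6q^2 and AVC = VC/q = 65 - 20q + 2q^2.
The AVC parabola has its vertex at q = 20/4 = 5, where AVC = 65 - 20·5 + 2·5^2 = £15.
Because £79 ≥ £15, revenue can cover variable cost; the firm operates.
Set P = MC: 79 = 65 - 40q + 6q^2 → -14 - 40q + 6q^2 = 0. The roots are q = -1/3 and q = 7; the profit-maximizing output is on the rising part of MC, so q* = 7.
Check: AVC at q = 7 is £23 ≤ P, so revenue covers variable cost.
Profit = P·q − TC = 79·7 − 269 = £284.

Produce at q = 7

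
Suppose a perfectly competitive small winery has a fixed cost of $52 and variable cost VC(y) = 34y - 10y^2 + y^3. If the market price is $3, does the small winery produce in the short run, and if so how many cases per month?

Shut down

Variable cost is VC = 34y - 10y^2 + y^3, so AVC = VC/y = 34 - 10y + y^2 and MC = dTC/dy = 34 - 20y + 3y^2.
AVC is minimized where dAVC/dy = -10 + 2y = 0, at y = 5; min AVC = 34 - 10·5 + 5^2 = $9.
P = $3 lies below min AVC = $9; no output level covers variable cost.
The firm minimizes its loss by shutting down and losing only its fixed cost of $52.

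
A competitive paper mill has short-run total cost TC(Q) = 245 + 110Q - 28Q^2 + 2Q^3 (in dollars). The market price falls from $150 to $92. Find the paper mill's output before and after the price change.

Output falls from 10 to 9

AVC = 110 - 28Q + 2Q^2, minimized at Q = 7 where min AVC = $12. MC = 110 - 56Q + 6Q^2.
With P = $150 above the shutdown price, P = MC gives Q = 10.
At P = $92 ≥ min AVC, set P = MC: Q = 9. The firm stays open but cuts output.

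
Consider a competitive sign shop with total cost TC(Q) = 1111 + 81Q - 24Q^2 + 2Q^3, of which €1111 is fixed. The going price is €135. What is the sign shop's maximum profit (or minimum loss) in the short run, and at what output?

Profit = -€139 at Q = 9

AVC = 81 - 24Q + 2Q^2 has its minimum €9 at Q = 6; price €135 clears that bar, so the firm operates.
MC = 81 - 48Q + 6Q^2. Setting P = MC and taking the root on the rising branch gives Q* = 9.
TR = 135·9 = 1215. TC = 1111 + 243 = 1354. Profit = 1215 − 1354 = -€139.
That loss of €139 beats the €1111 the firm would lose by shutting down; producing recovers €972 of fixed cost.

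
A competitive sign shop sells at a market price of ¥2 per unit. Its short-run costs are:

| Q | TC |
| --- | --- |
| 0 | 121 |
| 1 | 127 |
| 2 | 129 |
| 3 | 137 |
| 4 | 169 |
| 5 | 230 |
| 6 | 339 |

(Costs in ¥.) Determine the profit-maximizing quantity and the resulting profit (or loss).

Tabulate TR − TC: Q=0: -121; Q=1: -125; Q=2: -125; Q=3: -131; Q=4: -161; Q=5: -220; Q=6: -327.
Profit is highest at Q = 0. Equivalently, the lowest AVC in the table is 8/2 ≈ ¥4 at Q = 2, and P = ¥2 falls below it — price never covers variable cost, so the firm shuts down and loses only its fixed cost.

Q = 0 (shut down); profit = -¥121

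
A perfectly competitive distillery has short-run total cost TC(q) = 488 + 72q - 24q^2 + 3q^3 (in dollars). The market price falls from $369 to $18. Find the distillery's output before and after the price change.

MC = 72 - 48q + 9q^2; the shutdown threshold is min AVC = $24 (at q = 4).
At P = $369 ≥ min AVC, set P = MC on the rising branch: q = 9.
At P = $18 < min AVC = $24, price no longer covers variable cost at any output, so the firm shuts down: q = 0.

Output falls from 9 to 0 (the firm shuts down)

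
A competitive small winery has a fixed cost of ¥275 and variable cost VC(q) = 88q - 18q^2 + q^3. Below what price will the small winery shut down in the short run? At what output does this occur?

¥7 per unit, at q = 9

The firm shuts down when price falls below the minimum of average variable cost. AVC = VC/q = 88 - 18q + q^2.
dAVC/dq = -18 + 2q = 0 gives q = 9. min AVC = 88 - 18·9 + 9^2 = 7.
For P < ¥7 the firm produces nothing.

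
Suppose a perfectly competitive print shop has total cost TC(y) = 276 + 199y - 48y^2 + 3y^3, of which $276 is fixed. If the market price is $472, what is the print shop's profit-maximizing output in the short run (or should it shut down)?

From TC, MC = TC'(y) = 199 - 96y + 9y^2 and AVC = VC/y = 199 - 48y + 3y^2.
The AVC parabola has its vertex at y = 48/6 = 8, where AVC = 199 - 48·8 + 3·8^2 = $7.
Since P = $472 ≥ min AVC = $7, price covers variable cost and the firm should produce.
P = MC gives -273 - 96y + 9y^2 = 0, with roots -7/3 and 13. Take the larger (rising MC): y* = 13.
Check: AVC at y = 13 is $82 ≤ P, so revenue covers variable cost.
Profit = P·y − TC = 472·13 − 1342 = $4794.

Produce at y = 13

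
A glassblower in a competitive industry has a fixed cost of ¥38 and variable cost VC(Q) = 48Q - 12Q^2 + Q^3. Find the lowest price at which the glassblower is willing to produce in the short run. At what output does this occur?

The shutdown price is the minimum of AVC. VC = 48Q - 12Q^2 + Q^3, so AVC = 48 - 12Q + Q^2.
dAVC/dQ = -12 + 2Q = 0 gives Q = 6. min AVC = 48 - 12·6 + 6^2 = 12.
For P < ¥12 the firm produces nothing.

¥12 per unit, at Q = 6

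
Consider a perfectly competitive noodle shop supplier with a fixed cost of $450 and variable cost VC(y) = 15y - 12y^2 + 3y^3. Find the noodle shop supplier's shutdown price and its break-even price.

Shutdown price = $3; break-even price = $120

Shutdown price = min AVC. AVC = 15 - 12y + 3y^2, with vertex at y = 2 and minimum $3.
ATC = 450/y + 15 - 12y + 3y^2. Setting dATC/dy = −450/y^2 − 12 + 6y = 0 gives y = 5 (since 6·5^3 − 12·5^2 = 450).
min ATC = 450/5 + 15 − 12·5 + 3·5^2 = $120. That is the break-even price.
Between these two prices the firm operates at a loss; above $120 it earns a profit.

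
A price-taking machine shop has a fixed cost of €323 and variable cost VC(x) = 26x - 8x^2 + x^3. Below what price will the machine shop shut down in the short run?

€10 per unit

Short-run supply begins at min AVC. From VC = 26x - 8x^2 + x^3, AVC = 26 - 8x + x^2.
At the minimum of AVC, MC = AVC. MC = 26 - 16x + 3x^2; setting MC = AVC gives 2x^2 - 8x = 0, so x = 4. min AVC = 10.
For P < €10 the firm produces nothing.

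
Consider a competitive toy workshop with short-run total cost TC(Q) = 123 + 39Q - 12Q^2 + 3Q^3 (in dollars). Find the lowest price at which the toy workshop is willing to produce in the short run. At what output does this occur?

$27 per unit, at Q = 2

The firm shuts down when price falls below the minimum of average variable cost. AVC = VC/Q = 39 - 12Q + 3Q^2.
dAVC/dQ = -12 + 6Q = 0 gives Q = 2. min AVC = 39 - 12·2 + 3·2^2 = 27.
For P < $27 the firm produces nothing.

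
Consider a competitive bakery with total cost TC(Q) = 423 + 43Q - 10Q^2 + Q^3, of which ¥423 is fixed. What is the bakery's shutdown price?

¥18 per unit

The firm shuts down when price falls below the minimum of average variable cost. AVC = VC/Q = 43 - 10Q + Q^2.
dAVC/dQ = -10 + 2Q = 0 gives Q = 5. min AVC = 43 - 10·5 + 5^2 = 18.
The firm shuts down for any P below ¥18.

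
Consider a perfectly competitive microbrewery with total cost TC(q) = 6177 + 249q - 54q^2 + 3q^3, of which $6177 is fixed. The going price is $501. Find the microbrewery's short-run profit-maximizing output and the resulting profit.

AVC = 249 - 54q + 3q^2 has its minimum $6 at q = 9; price $501 clears that bar, so the firm operates.
MC = 249 - 108q + 9q^2. Setting P = MC and taking the root on the rising branch gives q* = 14.
TR = 501·14 = 7014. TC = 6177 + 1134 = 7311. Profit = 7014 − 7311 = -$297.
By producing, the firm covers all variable cost plus $5880 of fixed cost; shutting down would lose the full $6177.

Profit = -$297 at q = 14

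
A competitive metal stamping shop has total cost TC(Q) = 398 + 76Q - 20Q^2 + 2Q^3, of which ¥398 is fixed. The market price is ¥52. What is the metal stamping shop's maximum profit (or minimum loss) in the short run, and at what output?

AVC = 76 - 20Q + 2Q^2 has its minimum ¥26 at Q = 5; price ¥52 clears that bar, so the firm operates.
With MC = 76 - 40Q + 6Q^2, P = MC on the upward-sloping part at Q* = 6.
TR = 52·6 = 312. TC = 398 + 168 = 566. Profit = 312 − 566 = -¥254.
By producing, the firm covers all variable cost plus ¥144 of fixed cost; shutting down would lose the full ¥398.

Profit = -¥254 at Q = 6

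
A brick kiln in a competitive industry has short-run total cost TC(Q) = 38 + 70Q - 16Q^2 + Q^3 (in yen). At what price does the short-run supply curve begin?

¥6 per unit

The firm shuts down when price falls below the minimum of average variable cost. AVC = VC/Q = 70 - 16Q + Q^2.
At the minimum of AVC, MC = AVC. MC = 70 - 32Q + 3Q^2; setting MC = AVC gives 2Q^2 - 16Q = 0, so Q = 8. min AVC = 6.
For P < ¥6 the firm produces nothing.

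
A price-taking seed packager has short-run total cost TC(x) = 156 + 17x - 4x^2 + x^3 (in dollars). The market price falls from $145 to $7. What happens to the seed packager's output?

MC = 17 - 8x + 3x^2; the shutdown threshold is min AVC = $13 (at x = 2).
At P = $145 ≥ min AVC, set P = MC on the rising branch: x = 8.
At P = $7 < min AVC = $13, price no longer covers variable cost at any output, so the firm shuts down: x = 0.

Output falls from 8 to 0 (the firm shuts down)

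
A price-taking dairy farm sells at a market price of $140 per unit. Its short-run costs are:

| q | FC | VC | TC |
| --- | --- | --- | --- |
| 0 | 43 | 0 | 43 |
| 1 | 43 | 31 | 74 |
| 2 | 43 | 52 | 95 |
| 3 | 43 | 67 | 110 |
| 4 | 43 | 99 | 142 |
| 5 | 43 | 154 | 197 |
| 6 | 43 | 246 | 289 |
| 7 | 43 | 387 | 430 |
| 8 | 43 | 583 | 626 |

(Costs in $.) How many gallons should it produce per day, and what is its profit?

Tabulate TR − TC: q=0: -43; q=1: 66; q=2: 185; q=3: 310; q=4: 418; q=5: 503; q=6: 551; q=7: 550; q=8: 494.
Profit is maximized at q = 6. AVC there is 246/6 = $41 ≤ P, so producing beats shutting down (which would give -$43).

q = 6; profit = $551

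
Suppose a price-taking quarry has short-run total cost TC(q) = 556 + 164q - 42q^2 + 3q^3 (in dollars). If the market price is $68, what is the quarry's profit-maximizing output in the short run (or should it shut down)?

Strip out fixed cost: VC = 164q - 42q^2 + 3q^3. Then AVC = 164 - 42q + 3q^2 and MC = 164 - 84q + 9q^2.
The AVC parabola has its vertex at q = 42/6 = 7, where AVC = 164 - 42·7 + 3·7^2 = $17.
P = $68 exceeds min AVC = $17, so the firm stays open.
Set P = MC: 68 = 164 - 84q + 9q^2 → 96 - 84q + 9q^2 = 0. The roots are q = 4/3 and q = 8; the profit-maximizing output is on the rising part of MC, so q* = 8.
Check: AVC at q = 8 is $20 ≤ P, so revenue covers variable cost.
Profit = P·q − TC = 68·8 − 716 = -$172, a loss, but smaller than the $556 fixed cost the firm would lose by shutting down.

Produce at q = 8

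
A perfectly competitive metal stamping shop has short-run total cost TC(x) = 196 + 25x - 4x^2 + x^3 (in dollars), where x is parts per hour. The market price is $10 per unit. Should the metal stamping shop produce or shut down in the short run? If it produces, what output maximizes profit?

Strip out fixed cost: VC = 25x - 4x^2 + x^3. Then AVC = 25 - 4x + x^2 and MC = 25 - 8x + 3x^2.
AVC is minimized where dAVC/dx = -4 + 2x = 0, at x = 2; min AVC = 25 - 4·2 + 2^2 = $21.
Since P = $10 < min AVC = $21, price fails to cover variable cost at any output.
Best response: produce nothing and absorb the $196 fixed cost.

Shut down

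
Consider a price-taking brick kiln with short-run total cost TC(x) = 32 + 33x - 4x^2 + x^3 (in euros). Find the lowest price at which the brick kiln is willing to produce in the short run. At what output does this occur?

€29 per unit, at x = 2

The shutdown price is the minimum of AVC. VC = 33x - 4x^2 + x^3, so AVC = 33 - 4x + x^2.
dAVC/dx = -4 + 2x = 0 gives x = 2. min AVC = 33 - 4·2 + 2^2 = 29.
For P < €29 the firm produces nothing.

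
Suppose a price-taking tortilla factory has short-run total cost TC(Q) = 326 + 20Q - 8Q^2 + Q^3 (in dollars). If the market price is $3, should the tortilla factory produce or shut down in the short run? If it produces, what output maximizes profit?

Shut down

Strip out fixed cost: VC = 20Q - 8Q^2 + Q^3. Then AVC = 20 - 8Q + Q^2 and MC = 20 - 16Q + 3Q^2.
AVC is minimized where dAVC/dQ = -8 + 2Q = 0, at Q = 4; min AVC = 20 - 8·4 + 4^2 = $4.
P = $3 lies below min AVC = $4; no output level covers variable cost.
Shutting down limits the loss to fixed cost, $326.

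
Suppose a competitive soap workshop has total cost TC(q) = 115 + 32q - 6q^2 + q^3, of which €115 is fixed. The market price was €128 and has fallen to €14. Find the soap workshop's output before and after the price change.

AVC = 32 - 6q + q^2, minimized at q = 3 where min AVC = €23. MC = 32 - 12q + 3q^2.
With P = €128 above the shutdown price, P = MC gives q = 8.
At P = €14 < min AVC = €23, price no longer covers variable cost at any output, so the firm shuts down: q = 0.

Output falls from 8 to 0 (the firm shuts down)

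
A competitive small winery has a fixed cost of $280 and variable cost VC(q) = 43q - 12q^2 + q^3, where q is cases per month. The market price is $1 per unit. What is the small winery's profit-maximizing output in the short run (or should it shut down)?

From TC, MC = TC'(q) = 43 - 24q + 3q^2 and AVC = VC/q = 43 - 12q + q^2.
AVC hits its minimum where MC = AVC, at q = 6, giving min AVC = 43 - 12·6 + 6^2 = $7.
P = $1 lies below min AVC = $7; no output level covers variable cost.
Shutting down limits the loss to fixed cost, $280.

Shut down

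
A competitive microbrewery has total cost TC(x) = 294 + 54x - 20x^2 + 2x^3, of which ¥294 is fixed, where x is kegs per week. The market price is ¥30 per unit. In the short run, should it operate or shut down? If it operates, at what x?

Produce at x = 6

Strip out fixed cost: VC = 54x - 20x^2 + 2x^3. Then AVC = 54 - 20x + 2x^2 and MC = 54 - 40x + 6x^2.
AVC is minimized where dAVC/dx = -20 + 4x = 0, at x = 5; min AVC = 54 - 20·5 + 2·5^2 = ¥4.
P = ¥30 exceeds min AVC = ¥4, so the firm stays open.
Set P = MC: 30 = 54 - 40x + 6x^2 → 24 - 40x + 6x^2 = 0. The roots are x = 2/3 and x = 6; the profit-maximizing output is on the rising part of MC, so x* = 6.
Check: AVC at x = 6 is ¥6 ≤ P, so revenue covers variable cost.
Profit = P·x − TC = 30·6 − 330 = -¥150, a loss, but smaller than the ¥294 fixed cost the firm would lose by shutting down.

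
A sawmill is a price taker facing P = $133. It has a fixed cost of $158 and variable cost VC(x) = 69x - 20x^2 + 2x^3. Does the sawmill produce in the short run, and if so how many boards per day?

Variable cost is VC = 69x - 20x^2 + 2x^3, so AVC = VC/x = 69 - 20x + 2x^2 and MC = dTC/dx = 69 - 40x + 6x^2.
The AVC parabola has its vertex at x = 20/4 = 5, where AVC = 69 - 20·5 + 2·5^2 = $19.
Because $133 ≥ $19, revenue can cover variable cost; the firm operates.
Solving P = MC: -64 - 40x + 6x^2 = 0 ⇒ x = -4/3 or 8. On the upward-sloping branch, x* = 8.
Check: AVC at x = 8 is $37 ≤ P, so revenue covers variable cost.
Profit = P·x − TC = 133·8 − 454 = $610.

Produce at x = 8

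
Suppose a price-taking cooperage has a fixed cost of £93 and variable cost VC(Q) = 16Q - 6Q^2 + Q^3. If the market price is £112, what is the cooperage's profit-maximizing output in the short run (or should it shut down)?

Produce at Q = 8

Variable cost is VC = 16Q - 6Q^2 + Q^3, so AVC = VC/Q = 16 - 6Q + Q^2 and MC = dTC/dQ = 16 - 12Q + 3Q^2.
AVC hits its minimum where MC = AVC, at Q = 3, giving min AVC = 16 - 6·3 + 3^2 = £7.
Because £112 ≥ £7, revenue can cover variable cost; the firm operates.
Set P = MC: 112 = 16 - 12Q + 3Q^2 → -96 - 12Q + 3Q^2 = 0. The roots are Q = -4 and Q = 8; the profit-maximizing output is on the rising part of MC, so Q* = 8.
Check: AVC at Q = 8 is £32 ≤ P, so revenue covers variable cost.
Profit = P·Q − TC = 112·8 − 349 = £547.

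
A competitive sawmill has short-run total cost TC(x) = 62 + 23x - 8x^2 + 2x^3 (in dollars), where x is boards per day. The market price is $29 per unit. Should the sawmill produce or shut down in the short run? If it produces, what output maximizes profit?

From TC, MC = TC'(x) = 23 - 16x + 6x^2 and AVC = VC/x = 23 - 8x + 2x^2.
The AVC parabola has its vertex at x = 8/4 = 2, where AVC = 23 - 8·2 + 2·2^2 = $15.
P = $29 exceeds min AVC = $15, so the firm stays open.
Solving P = MC: -6 - 16x + 6x^2 = 0 ⇒ x = -1/3 or 3. On the upward-sloping branch, x* = 3.
Check: AVC at x = 3 is $17 ≤ P, so revenue covers variable cost.
Profit = P·x − TC = 29·3 − 113 = -$26, a loss, but smaller than the $62 fixed cost the firm would lose by shutting down.

Produce at x = 3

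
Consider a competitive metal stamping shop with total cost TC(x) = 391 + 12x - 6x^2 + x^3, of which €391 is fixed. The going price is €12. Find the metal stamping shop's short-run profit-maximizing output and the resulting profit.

Profit = -€359 at x = 4

AVC = 12 - 6x + x^2 has its minimum €3 at x = 3; price €12 clears that bar, so the firm operates.
MC = 12 - 12x + 3x^2. Setting P = MC and taking the root on the rising branch gives x* = 4.
TR = 12·4 = 48. TC = 391 + 16 = 407. Profit = 48 − 407 = -€359.
That loss of €359 beats the €391 the firm would lose by shutting down; producing recovers €32 of fixed cost.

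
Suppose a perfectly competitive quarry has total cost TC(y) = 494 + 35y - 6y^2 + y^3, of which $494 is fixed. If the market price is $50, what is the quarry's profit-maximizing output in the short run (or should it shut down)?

From TC, MC = TC'(y) = 35 - 12y + 3y^2 and AVC = VC/y = 35 - 6y + y^2.
The AVC parabola has its vertex at y = 6/2 = 3, where AVC = 35 - 6·3 + 3^2 = $26.
P = $50 exceeds min AVC = $26, so the firm stays open.
Set P = MC: 50 = 35 - 12y + 3y^2 → -15 - 12y + 3y^2 = 0. The roots are y = -1 and y = 5; the profit-maximizing output is on the rising part of MC, so y* = 5.
Check: AVC at y = 5 is $30 ≤ P, so revenue covers variable cost.
Profit = P·y − TC = 50·5 − 644 = -$394, a loss, but smaller than the $494 fixed cost the firm would lose by shutting down.

Produce at y = 5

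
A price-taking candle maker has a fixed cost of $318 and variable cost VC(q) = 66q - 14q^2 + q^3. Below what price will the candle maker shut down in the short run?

Short-run supply begins at min AVC. From VC = 66q - 14q^2 + q^3, AVC = 66 - 14q + q^2.
dAVC/dq = -14 + 2q = 0 gives q = 7. min AVC = 66 - 14·7 + 7^2 = 17.
The firm shuts down for any P below $17.

$17 per unit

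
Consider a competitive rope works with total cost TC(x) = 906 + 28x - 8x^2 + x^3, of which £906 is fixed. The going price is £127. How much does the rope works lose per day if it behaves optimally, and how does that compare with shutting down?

AVC = 28 - 8x + x^2; min AVC = £12 at x = 4. Since P = £127 ≥ min AVC, the firm produces.
MC = 28 - 16x + 3x^2. Setting P = MC and taking the root on the rising branch gives x* = 9.
TR = 127·9 = 1143. TC = 906 + 333 = 1239. Profit = 1143 − 1239 = -£96.
By producing, the firm covers all variable cost plus £810 of fixed cost; shutting down would lose the full £906.

Profit = -£96 at x = 9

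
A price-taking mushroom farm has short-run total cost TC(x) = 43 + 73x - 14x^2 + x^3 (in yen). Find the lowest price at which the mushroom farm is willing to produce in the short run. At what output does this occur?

¥24 per unit, at x = 7

Short-run supply begins at min AVC. From VC = 73x - 14x^2 + x^3, AVC = 73 - 14x + x^2.
At the minimum of AVC, MC = AVC. MC = 73 - 28x + 3x^2; setting MC = AVC gives 2x^2 - 14x = 0, so x = 7. min AVC = 24.
The firm shuts down for any P below ¥24.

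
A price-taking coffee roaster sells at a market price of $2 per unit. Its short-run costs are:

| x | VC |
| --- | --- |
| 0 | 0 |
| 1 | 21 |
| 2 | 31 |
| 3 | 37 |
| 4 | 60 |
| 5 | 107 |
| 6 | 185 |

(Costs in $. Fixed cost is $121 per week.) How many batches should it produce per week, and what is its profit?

x = 0 (shut down); profit = -$121

Profit at each row (π = 2x − TC): x=0: -121; x=1: -140; x=2: -148; x=3: -152; x=4: -173; x=5: -218; x=6: -294.
Profit is highest at x = 0. Equivalently, the lowest AVC in the table is 37/3 ≈ $12.33 at x = 3, and P = $2 falls below it — price never covers variable cost, so the firm shuts down and loses only its fixed cost.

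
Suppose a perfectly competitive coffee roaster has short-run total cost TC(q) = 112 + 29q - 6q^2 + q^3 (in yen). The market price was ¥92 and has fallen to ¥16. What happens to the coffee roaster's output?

Output falls from 7 to 0 (the firm shuts down)

MC = 29 - 12q + 3q^2; the shutdown threshold is min AVC = ¥20 (at q = 3).
With P = ¥92 above the shutdown price, P = MC gives q = 7.
At P = ¥16 < min AVC = ¥20, price no longer covers variable cost at any output, so the firm shuts down: q = 0.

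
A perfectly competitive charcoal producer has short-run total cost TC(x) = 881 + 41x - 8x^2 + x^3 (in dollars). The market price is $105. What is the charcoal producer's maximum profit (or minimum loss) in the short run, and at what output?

Profit = -$369 at x = 8

AVC = 41 - 8x + x^2 has its minimum $25 at x = 4; price $105 clears that bar, so the firm operates.
MC = 41 - 16x + 3x^2. Setting P = MC and taking the root on the rising branch gives x* = 8.
TR = 105·8 = 840. TC = 881 + 328 = 1209. Profit = 840 − 1209 = -$369.
That loss of $369 beats the $881 the firm would lose by shutting down; producing recovers $512 of fixed cost.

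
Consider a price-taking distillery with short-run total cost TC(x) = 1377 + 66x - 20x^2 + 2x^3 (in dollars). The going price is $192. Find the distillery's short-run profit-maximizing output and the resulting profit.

Profit = -$81 at x = 9

AVC = 66 - 20x + 2x^2; min AVC = $16 at x = 5. Since P = $192 ≥ min AVC, the firm produces.
MC = 66 - 40x + 6x^2. Setting P = MC and taking the root on the rising branch gives x* = 9.
TR = 192·9 = 1728. TC = 1377 + 432 = 1809. Profit = 1728 − 1809 = -$81.
That loss of $81 beats the $1377 the firm would lose by shutting down; producing recovers $1296 of fixed cost.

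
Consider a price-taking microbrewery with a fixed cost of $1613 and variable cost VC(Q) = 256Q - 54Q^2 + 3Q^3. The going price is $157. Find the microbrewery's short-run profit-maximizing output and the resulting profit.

Profit = -$161 at Q = 11

AVC = 256 - 54Q + 3Q^2 has its minimum $13 at Q = 9; price $157 clears that bar, so the firm operates.
MC = 256 - 108Q + 9Q^2. Setting P = MC and taking the root on the rising branch gives Q* = 11.
TR = 157·11 = 1727. TC = 1613 + 275 = 1888. Profit = 1727 − 1888 = -$161.
Shutting down would mean losing the fixed cost of $1613, so operating at a loss of $161 is better by $1452.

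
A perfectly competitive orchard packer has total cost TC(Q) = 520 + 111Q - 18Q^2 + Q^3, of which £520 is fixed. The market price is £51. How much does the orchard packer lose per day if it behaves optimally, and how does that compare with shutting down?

Profit = -£320 at Q = 10

AVC = 111 - 18Q + Q^2; min AVC = £30 at Q = 9. Since P = £51 ≥ min AVC, the firm produces.
With MC = 111 - 36Q + 3Q^2, P = MC on the upward-sloping part at Q* = 10.
TR = 51·10 = 510. TC = 520 + 310 = 830. Profit = 510 − 830 = -£320.
By producing, the firm covers all variable cost plus £200 of fixed cost; shutting down would lose the full £520.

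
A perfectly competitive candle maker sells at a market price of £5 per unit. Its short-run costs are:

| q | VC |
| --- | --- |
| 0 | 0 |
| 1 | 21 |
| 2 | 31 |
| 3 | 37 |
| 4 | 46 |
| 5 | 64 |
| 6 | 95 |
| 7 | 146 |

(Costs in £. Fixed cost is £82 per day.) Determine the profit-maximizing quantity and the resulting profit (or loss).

Profit at each row (π = 5q − TC): q=0: -82; q=1: -98; q=2: -103; q=3: -104; q=4: -108; q=5: -121; q=6: -147; q=7: -193.
Profit is highest at q = 0. Equivalently, the lowest AVC in the table is 46/4 ≈ £11.50 at q = 4, and P = £5 falls below it — price never covers variable cost, so the firm shuts down and loses only its fixed cost.

q = 0 (shut down); profit = -£82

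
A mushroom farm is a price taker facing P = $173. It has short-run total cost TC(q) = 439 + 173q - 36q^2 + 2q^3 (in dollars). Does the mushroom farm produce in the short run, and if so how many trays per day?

Produce at q = 12

From TC, MC = TC'(q) = 173 - 72q + 6q^2 and AVC = VC/q = 173 - 36q + 2q^2.
AVC hits its minimum where MC = AVC, at q = 9, giving min AVC = 173 - 36·9 + 2·9^2 = $11.
Because $173 ≥ $11, revenue can cover variable cost; the firm operates.
Set P = MC: 173 = 173 - 72q + 6q^2 → -72q + 6q^2 = 0. The roots are q = 0 and q = 12; the profit-maximizing output is on the rising part of MC, so q* = 12.
Check: AVC at q = 12 is $29 ≤ P, so revenue covers variable cost.
Profit = P·q − TC = 173·12 − 787 = $1289.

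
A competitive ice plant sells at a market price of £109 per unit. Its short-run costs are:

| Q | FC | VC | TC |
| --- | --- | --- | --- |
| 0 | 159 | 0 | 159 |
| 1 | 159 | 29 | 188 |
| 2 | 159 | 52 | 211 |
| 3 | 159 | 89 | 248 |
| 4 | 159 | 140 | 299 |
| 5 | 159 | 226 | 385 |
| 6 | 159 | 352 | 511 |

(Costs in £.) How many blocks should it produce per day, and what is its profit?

Q = 5; profit = £160

Profit at each row (π = 109Q − TC): Q=0: -159; Q=1: -79; Q=2: 7; Q=3: 79; Q=4: 137; Q=5: 160; Q=6: 143.
Profit is maximized at Q = 5. AVC there is 226/5 = £45.20 ≤ P, so producing beats shutting down (which would give -£159).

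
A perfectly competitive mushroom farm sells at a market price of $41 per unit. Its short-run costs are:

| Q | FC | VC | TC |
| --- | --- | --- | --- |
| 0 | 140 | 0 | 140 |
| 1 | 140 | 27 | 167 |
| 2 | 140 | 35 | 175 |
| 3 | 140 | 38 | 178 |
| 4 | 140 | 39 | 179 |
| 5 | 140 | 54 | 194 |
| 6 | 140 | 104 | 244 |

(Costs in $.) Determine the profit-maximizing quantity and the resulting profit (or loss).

Q = 5; profit = $11

Tabulate TR − TC: Q=0: -140; Q=1: -126; Q=2: -93; Q=3: -55; Q=4: -15; Q=5: 11; Q=6: 2.
Profit is maximized at Q = 5. AVC there is 54/5 = $10.80 ≤ P, so producing beats shutting down (which would give -$140).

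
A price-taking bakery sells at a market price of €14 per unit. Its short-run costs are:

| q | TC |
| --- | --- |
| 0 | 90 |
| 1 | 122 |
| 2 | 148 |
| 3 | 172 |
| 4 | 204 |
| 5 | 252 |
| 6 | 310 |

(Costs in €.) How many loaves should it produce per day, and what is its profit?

Profit at each row (π = 14q − TC): q=0: -90; q=1: -108; q=2: -120; q=3: -130; q=4: -148; q=5: -182; q=6: -226.
Profit is highest at q = 0. Equivalently, the lowest AVC in the table is 82/3 ≈ €27.33 at q = 3, and P = €14 falls below it — price never covers variable cost, so the firm shuts down and loses only its fixed cost.

q = 0 (shut down); profit = -€90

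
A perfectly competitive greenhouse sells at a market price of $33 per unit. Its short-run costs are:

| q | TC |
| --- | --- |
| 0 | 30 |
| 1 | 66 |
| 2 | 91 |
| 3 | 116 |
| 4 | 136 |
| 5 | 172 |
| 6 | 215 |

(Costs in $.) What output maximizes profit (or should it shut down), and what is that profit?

q = 4; profit = -$4

Profit at each row (π = 33q − TC): q=0: -30; q=1: -33; q=2: -25; q=3: -17; q=4: -4; q=5: -7; q=6: -17.
Profit is maximized at q = 4. AVC there is 106/4 = $26.50 ≤ P, so producing beats shutting down (which would give -$30).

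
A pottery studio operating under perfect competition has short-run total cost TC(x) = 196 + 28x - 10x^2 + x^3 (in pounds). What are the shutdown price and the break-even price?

Shutdown price = min AVC. AVC = 28 - 10x + x^2, with vertex at x = 5 and minimum £3.
ATC = 196/x + 28 - 10x + x^2. Setting dATC/dx = −196/x^2 − 10 + 2x = 0 gives x = 7 (since 2·7^3 − 10·7^2 = 196).
min ATC = 196/7 + 28 − 10·7 + 7^2 = £35. That is the break-even price.
For £3 ≤ P < £35 the firm produces at a loss; below £3 it shuts down.

Shutdown price = £3; break-even price = £35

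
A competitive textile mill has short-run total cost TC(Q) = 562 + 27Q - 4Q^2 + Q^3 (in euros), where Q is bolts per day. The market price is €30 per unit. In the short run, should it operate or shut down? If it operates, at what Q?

Variable cost is VC = 27Q - 4Q^2 + Q^3, so AVC = VC/Q = 27 - 4Q + Q^2 and MC = dTC/dQ = 27 - 8Q + 3Q^2.
The AVC parabola has its vertex at Q = 4/2 = 2, where AVC = 27 - 4·2 + 2^2 = €23.
P = €30 exceeds min AVC = €23, so the firm stays open.
Set P = MC: 30 = 27 - 8Q + 3Q^2 → -3 - 8Q + 3Q^2 = 0. The roots are Q = -1/3 and Q = 3; the profit-maximizing output is on the rising part of MC, so Q* = 3.
Check: AVC at Q = 3 is €24 ≤ P, so revenue covers variable cost.
Profit = P·Q − TC = 30·3 − 634 = -€544, a loss, but smaller than the €562 fixed cost the firm would lose by shutting down.

Produce at Q = 3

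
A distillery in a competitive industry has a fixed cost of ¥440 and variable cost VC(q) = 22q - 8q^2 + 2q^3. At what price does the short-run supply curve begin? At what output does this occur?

¥14 per unit, at q = 2

The shutdown price is the minimum of AVC. VC = 22q - 8q^2 + 2q^3, so AVC = 22 - 8q + 2q^2.
dAVC/dq = -8 + 4q = 0 gives q = 2. min AVC = 22 - 8·2 + 2·2^2 = 14.
For P < ¥14 the firm produces nothing.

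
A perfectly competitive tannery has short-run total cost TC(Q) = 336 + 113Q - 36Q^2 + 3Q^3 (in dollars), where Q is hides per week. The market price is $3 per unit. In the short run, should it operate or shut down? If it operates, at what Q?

Strip out fixed cost: VC = 113Q - 36Q^2 + 3Q^3. Then AVC = 113 - 36Q + 3Q^2 and MC = 113 - 72Q + 9Q^2.
The AVC parabola has its vertex at Q = 36/6 = 6, where AVC = 113 - 36·6 + 3·6^2 = $5.
Since P = $3 < min AVC = $5, price fails to cover variable cost at any output.
The firm minimizes its loss by shutting down and losing only its fixed cost of $336.

Shut down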